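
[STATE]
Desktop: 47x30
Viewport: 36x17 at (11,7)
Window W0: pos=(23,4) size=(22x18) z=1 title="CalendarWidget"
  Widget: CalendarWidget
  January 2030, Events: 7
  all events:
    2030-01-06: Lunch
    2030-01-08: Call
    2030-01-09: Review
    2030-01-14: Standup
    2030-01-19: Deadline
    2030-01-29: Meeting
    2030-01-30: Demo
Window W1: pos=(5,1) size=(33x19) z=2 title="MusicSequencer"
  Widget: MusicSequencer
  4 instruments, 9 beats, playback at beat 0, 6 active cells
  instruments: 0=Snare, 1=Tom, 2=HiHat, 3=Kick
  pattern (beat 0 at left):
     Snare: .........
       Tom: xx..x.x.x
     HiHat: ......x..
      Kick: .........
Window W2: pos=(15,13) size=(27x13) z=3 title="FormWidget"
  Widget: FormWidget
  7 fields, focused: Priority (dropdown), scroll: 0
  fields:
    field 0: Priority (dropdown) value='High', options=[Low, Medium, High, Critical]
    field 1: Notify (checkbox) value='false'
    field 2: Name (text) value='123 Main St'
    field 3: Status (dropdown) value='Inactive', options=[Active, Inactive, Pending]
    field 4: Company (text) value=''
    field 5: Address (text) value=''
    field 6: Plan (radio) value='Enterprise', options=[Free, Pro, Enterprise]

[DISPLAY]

t······█··                ┃30    ┃  
k·········                ┃ Sa Su┃  
                          ┃  5  6┃  
                          ┃11 12 ┃  
                          ┃8 19* ┃  
                          ┃ 26 27┃  
    ┏━━━━━━━━━━━━━━━━━━━━━━━━━┓  ┃  
    ┃ FormWidget              ┃  ┃  
    ┠─────────────────────────┨  ┃  
    ┃> Priority:   [High    ▼]┃  ┃  
    ┃  Notify:     [ ]        ┃  ┃  
    ┃  Name:       [123 Main ]┃  ┃  
━━━━┃  Status:     [Inactive▼]┃  ┃  
    ┃  Company:    [         ]┃  ┃  
    ┃  Address:    [         ]┃━━┛  
    ┃  Plan:       ( ) Free  (┃     
    ┃                         ┃     


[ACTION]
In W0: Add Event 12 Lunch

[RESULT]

t······█··                ┃30    ┃  
k·········                ┃ Sa Su┃  
                          ┃  5  6┃  
                          ┃11 12*┃  
                          ┃8 19* ┃  
                          ┃ 26 27┃  
    ┏━━━━━━━━━━━━━━━━━━━━━━━━━┓  ┃  
    ┃ FormWidget              ┃  ┃  
    ┠─────────────────────────┨  ┃  
    ┃> Priority:   [High    ▼]┃  ┃  
    ┃  Notify:     [ ]        ┃  ┃  
    ┃  Name:       [123 Main ]┃  ┃  
━━━━┃  Status:     [Inactive▼]┃  ┃  
    ┃  Company:    [         ]┃  ┃  
    ┃  Address:    [         ]┃━━┛  
    ┃  Plan:       ( ) Free  (┃     
    ┃                         ┃     


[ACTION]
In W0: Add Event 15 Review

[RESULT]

t······█··                ┃30    ┃  
k·········                ┃ Sa Su┃  
                          ┃  5  6┃  
                          ┃11 12*┃  
                          ┃18 19*┃  
                          ┃ 26 27┃  
    ┏━━━━━━━━━━━━━━━━━━━━━━━━━┓  ┃  
    ┃ FormWidget              ┃  ┃  
    ┠─────────────────────────┨  ┃  
    ┃> Priority:   [High    ▼]┃  ┃  
    ┃  Notify:     [ ]        ┃  ┃  
    ┃  Name:       [123 Main ]┃  ┃  
━━━━┃  Status:     [Inactive▼]┃  ┃  
    ┃  Company:    [         ]┃  ┃  
    ┃  Address:    [         ]┃━━┛  
    ┃  Plan:       ( ) Free  (┃     
    ┃                         ┃     


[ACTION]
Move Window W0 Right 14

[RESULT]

t······█··                ┃2030    ┃
k·········                ┃Fr Sa Su┃
                          ┃ 4  5  6┃
                          ┃0 11 12*┃
                          ┃7 18 19*┃
                          ┃25 26 27┃
    ┏━━━━━━━━━━━━━━━━━━━━━━━━━┓    ┃
    ┃ FormWidget              ┃    ┃
    ┠─────────────────────────┨    ┃
    ┃> Priority:   [High    ▼]┃    ┃
    ┃  Notify:     [ ]        ┃    ┃
    ┃  Name:       [123 Main ]┃    ┃
━━━━┃  Status:     [Inactive▼]┃    ┃
    ┃  Company:    [         ]┃    ┃
    ┃  Address:    [         ]┃━━━━┛
    ┃  Plan:       ( ) Free  (┃     
    ┃                         ┃     


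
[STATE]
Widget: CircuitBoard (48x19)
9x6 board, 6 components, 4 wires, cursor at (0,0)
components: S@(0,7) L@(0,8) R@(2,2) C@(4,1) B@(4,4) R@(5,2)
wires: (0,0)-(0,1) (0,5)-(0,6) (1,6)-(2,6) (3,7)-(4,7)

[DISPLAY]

   0 1 2 3 4 5 6 7 8                            
0  [.]─ ·               · ─ ·   S   L           
                                                
1                           ·                   
                            │                   
2           R               ·                   
                                                
3                               ·               
                                │               
4       C           B           ·               
                                                
5           R                                   
Cursor: (0,0)                                   
                                                
                                                
                                                
                                                
                                                
                                                


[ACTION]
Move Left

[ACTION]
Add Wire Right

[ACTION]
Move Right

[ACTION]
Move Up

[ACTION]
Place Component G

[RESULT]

   0 1 2 3 4 5 6 7 8                            
0   · ─[G]              · ─ ·   S   L           
                                                
1                           ·                   
                            │                   
2           R               ·                   
                                                
3                               ·               
                                │               
4       C           B           ·               
                                                
5           R                                   
Cursor: (0,1)                                   
                                                
                                                
                                                
                                                
                                                
                                                


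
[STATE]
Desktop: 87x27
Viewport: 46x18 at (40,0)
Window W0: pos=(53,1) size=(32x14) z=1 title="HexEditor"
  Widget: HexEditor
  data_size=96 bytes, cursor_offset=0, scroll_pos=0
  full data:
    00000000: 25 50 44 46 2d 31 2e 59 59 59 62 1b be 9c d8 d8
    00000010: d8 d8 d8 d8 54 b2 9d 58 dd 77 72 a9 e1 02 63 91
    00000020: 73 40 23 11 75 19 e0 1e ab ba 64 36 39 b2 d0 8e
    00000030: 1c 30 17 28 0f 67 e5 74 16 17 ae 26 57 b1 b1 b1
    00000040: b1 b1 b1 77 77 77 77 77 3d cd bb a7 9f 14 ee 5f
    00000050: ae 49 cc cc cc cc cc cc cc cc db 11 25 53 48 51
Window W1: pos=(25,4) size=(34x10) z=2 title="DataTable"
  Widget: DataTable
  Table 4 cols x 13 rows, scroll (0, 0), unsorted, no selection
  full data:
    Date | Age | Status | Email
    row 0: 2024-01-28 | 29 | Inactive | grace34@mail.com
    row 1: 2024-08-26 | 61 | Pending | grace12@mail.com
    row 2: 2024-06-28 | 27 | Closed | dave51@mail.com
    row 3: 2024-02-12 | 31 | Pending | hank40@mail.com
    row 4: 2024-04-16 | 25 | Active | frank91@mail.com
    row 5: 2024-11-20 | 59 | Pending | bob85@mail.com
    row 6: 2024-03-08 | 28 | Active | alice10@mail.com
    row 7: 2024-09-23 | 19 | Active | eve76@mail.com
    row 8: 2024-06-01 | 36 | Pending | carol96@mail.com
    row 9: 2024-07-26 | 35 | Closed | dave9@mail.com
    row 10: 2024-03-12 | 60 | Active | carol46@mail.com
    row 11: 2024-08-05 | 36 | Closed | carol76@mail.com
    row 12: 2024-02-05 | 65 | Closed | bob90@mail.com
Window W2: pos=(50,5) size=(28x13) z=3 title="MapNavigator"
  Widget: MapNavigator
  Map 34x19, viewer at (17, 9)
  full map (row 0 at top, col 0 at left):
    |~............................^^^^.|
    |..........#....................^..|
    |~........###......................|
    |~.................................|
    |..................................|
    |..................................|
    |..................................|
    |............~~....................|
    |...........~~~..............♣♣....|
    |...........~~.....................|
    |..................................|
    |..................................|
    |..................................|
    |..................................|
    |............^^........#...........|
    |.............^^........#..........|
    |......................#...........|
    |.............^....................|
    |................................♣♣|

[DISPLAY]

                                              
             ┏━━━━━━━━━━━━━━━━━━━━━━━━━━━━━━┓ 
             ┃ HexEditor                    ┃ 
             ┠──────────────────────────────┨ 
━━━━━━━━━━━━━━━━━━┓000  25 50 44 46 2d 31 2e┃ 
          ┏━━━━━━━━━━━━━━━━━━━━━━━━━━┓ b2 9d┃ 
──────────┃ MapNavigator             ┃ 19 e0┃ 
│Status  │┠──────────────────────────┨ 67 e5┃ 
┼────────┼┃..........................┃ 77 77┃ 
│Inactive│┃..........................┃ cc cc┃ 
│Pending │┃........~~................┃      ┃ 
│Closed  │┃.......~~~..............♣♣┃      ┃ 
│Pending │┃.......~~....@............┃      ┃ 
━━━━━━━━━━┃..........................┃      ┃ 
          ┃..........................┃━━━━━━┛ 
          ┃..........................┃        
          ┃..........................┃        
          ┗━━━━━━━━━━━━━━━━━━━━━━━━━━┛        


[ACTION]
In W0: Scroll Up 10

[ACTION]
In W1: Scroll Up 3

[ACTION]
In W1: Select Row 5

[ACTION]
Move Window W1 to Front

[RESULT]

                                              
             ┏━━━━━━━━━━━━━━━━━━━━━━━━━━━━━━┓ 
             ┃ HexEditor                    ┃ 
             ┠──────────────────────────────┨ 
━━━━━━━━━━━━━━━━━━┓000  25 50 44 46 2d 31 2e┃ 
                  ┃━━━━━━━━━━━━━━━━━━┓ b2 9d┃ 
──────────────────┨gator             ┃ 19 e0┃ 
│Status  │Email   ┃──────────────────┨ 67 e5┃ 
┼────────┼────────┃..................┃ 77 77┃ 
│Inactive│grace34@┃..................┃ cc cc┃ 
│Pending │grace12@┃~~................┃      ┃ 
│Closed  │dave51@m┃~~..............♣♣┃      ┃ 
│Pending │hank40@m┃~....@............┃      ┃ 
━━━━━━━━━━━━━━━━━━┛..................┃      ┃ 
          ┃..........................┃━━━━━━┛ 
          ┃..........................┃        
          ┃..........................┃        
          ┗━━━━━━━━━━━━━━━━━━━━━━━━━━┛        


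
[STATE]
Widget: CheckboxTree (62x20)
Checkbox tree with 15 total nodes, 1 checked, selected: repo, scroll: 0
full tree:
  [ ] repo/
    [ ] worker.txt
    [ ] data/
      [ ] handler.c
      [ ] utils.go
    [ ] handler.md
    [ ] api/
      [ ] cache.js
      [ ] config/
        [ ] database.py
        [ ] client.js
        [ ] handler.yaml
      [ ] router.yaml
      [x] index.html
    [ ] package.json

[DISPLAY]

>[-] repo/                                                    
   [ ] worker.txt                                             
   [ ] data/                                                  
     [ ] handler.c                                            
     [ ] utils.go                                             
   [ ] handler.md                                             
   [-] api/                                                   
     [ ] cache.js                                             
     [ ] config/                                              
       [ ] database.py                                        
       [ ] client.js                                          
       [ ] handler.yaml                                       
     [ ] router.yaml                                          
     [x] index.html                                           
   [ ] package.json                                           
                                                              
                                                              
                                                              
                                                              
                                                              


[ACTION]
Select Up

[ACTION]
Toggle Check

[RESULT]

>[x] repo/                                                    
   [x] worker.txt                                             
   [x] data/                                                  
     [x] handler.c                                            
     [x] utils.go                                             
   [x] handler.md                                             
   [x] api/                                                   
     [x] cache.js                                             
     [x] config/                                              
       [x] database.py                                        
       [x] client.js                                          
       [x] handler.yaml                                       
     [x] router.yaml                                          
     [x] index.html                                           
   [x] package.json                                           
                                                              
                                                              
                                                              
                                                              
                                                              


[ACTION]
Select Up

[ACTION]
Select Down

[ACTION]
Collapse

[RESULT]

 [x] repo/                                                    
>  [x] worker.txt                                             
   [x] data/                                                  
     [x] handler.c                                            
     [x] utils.go                                             
   [x] handler.md                                             
   [x] api/                                                   
     [x] cache.js                                             
     [x] config/                                              
       [x] database.py                                        
       [x] client.js                                          
       [x] handler.yaml                                       
     [x] router.yaml                                          
     [x] index.html                                           
   [x] package.json                                           
                                                              
                                                              
                                                              
                                                              
                                                              


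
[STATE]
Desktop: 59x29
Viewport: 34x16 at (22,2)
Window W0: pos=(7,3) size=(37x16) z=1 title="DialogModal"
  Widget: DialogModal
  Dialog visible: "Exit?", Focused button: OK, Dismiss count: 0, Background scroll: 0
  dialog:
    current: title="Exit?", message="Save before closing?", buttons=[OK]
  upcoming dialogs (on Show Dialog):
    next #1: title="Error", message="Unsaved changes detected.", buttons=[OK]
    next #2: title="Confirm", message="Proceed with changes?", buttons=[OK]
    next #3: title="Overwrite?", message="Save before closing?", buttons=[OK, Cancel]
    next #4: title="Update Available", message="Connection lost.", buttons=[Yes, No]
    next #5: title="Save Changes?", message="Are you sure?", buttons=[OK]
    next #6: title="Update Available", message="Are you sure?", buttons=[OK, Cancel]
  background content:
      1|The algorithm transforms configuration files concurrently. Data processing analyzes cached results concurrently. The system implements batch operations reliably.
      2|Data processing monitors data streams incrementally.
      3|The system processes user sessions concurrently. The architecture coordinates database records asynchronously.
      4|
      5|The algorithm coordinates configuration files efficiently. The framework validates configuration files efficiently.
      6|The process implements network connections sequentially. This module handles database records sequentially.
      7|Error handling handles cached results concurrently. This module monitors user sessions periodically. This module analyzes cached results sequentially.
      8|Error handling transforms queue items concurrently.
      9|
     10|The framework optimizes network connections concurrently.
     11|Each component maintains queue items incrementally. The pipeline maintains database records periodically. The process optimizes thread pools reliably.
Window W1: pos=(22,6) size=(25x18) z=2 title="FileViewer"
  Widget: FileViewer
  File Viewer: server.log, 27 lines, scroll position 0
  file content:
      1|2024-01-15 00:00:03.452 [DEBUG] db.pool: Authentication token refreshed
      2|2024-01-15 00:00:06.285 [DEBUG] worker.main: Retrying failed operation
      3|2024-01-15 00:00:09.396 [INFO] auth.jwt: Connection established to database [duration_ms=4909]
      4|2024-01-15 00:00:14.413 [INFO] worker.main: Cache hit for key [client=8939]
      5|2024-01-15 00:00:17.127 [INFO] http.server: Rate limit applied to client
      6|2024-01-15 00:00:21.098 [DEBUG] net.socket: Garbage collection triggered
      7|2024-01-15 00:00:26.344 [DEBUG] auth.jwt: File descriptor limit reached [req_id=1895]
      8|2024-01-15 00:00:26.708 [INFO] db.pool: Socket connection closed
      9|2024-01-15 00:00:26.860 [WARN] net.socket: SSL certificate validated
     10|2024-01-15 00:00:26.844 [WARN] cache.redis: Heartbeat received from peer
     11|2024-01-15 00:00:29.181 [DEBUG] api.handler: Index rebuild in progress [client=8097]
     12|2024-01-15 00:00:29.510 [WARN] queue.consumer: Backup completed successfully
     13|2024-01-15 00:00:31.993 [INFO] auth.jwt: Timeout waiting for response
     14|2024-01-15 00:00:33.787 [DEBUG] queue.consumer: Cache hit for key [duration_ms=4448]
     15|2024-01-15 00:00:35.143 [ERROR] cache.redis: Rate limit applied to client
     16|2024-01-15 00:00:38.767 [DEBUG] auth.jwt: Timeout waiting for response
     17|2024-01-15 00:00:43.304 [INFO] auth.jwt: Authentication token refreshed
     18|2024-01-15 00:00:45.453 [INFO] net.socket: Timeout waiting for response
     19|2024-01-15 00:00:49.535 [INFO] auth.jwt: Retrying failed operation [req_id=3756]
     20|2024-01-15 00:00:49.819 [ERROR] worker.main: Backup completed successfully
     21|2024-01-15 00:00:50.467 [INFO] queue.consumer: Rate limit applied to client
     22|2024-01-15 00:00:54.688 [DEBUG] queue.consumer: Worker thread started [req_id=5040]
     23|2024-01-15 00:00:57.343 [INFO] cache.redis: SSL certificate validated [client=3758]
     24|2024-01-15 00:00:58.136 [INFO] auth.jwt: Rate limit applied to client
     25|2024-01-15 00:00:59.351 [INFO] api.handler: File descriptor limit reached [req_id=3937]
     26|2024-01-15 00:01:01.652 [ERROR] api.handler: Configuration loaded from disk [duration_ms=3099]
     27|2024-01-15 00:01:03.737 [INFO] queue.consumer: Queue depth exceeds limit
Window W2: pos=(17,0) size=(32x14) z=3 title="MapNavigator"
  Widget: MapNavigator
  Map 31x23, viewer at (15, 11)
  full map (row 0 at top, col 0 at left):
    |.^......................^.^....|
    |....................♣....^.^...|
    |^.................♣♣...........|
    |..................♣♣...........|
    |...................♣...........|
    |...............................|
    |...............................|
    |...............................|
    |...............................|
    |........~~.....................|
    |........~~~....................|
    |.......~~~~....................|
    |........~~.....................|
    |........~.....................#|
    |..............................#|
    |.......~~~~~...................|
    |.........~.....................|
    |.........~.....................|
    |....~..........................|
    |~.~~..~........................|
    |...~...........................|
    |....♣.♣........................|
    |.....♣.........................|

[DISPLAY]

──────────────────────────┨       
..........................┃       
..........................┃       
..........................┃       
....~~....................┃       
....~~~...................┃       
...~~~~....@..............┃       
....~~....................┃       
....~.....................┃       
..........................┃       
...~~~~~..................┃       
━━━━━━━━━━━━━━━━━━━━━━━━━━┛       
┃2024-01-15 00:00:21.09░┃         
┃2024-01-15 00:00:26.34░┃         
┃2024-01-15 00:00:26.70░┃         
┃2024-01-15 00:00:26.86░┃         


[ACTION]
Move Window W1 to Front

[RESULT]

──────────────────────────┨       
..........................┃       
..........................┃       
..........................┃       
┏━━━━━━━━━━━━━━━━━━━━━━━┓.┃       
┃ FileViewer            ┃.┃       
┠───────────────────────┨.┃       
┃2024-01-15 00:00:03.45▲┃.┃       
┃2024-01-15 00:00:06.28█┃.┃       
┃2024-01-15 00:00:09.39░┃.┃       
┃2024-01-15 00:00:14.41░┃.┃       
┃2024-01-15 00:00:17.12░┃━┛       
┃2024-01-15 00:00:21.09░┃         
┃2024-01-15 00:00:26.34░┃         
┃2024-01-15 00:00:26.70░┃         
┃2024-01-15 00:00:26.86░┃         


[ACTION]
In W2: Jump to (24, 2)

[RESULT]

──────────────────────────┨       
                          ┃       
                          ┃       
                          ┃       
┏━━━━━━━━━━━━━━━━━━━━━━━┓ ┃       
┃ FileViewer            ┃ ┃       
┠───────────────────────┨ ┃       
┃2024-01-15 00:00:03.45▲┃ ┃       
┃2024-01-15 00:00:06.28█┃ ┃       
┃2024-01-15 00:00:09.39░┃ ┃       
┃2024-01-15 00:00:14.41░┃ ┃       
┃2024-01-15 00:00:17.12░┃━┛       
┃2024-01-15 00:00:21.09░┃         
┃2024-01-15 00:00:26.34░┃         
┃2024-01-15 00:00:26.70░┃         
┃2024-01-15 00:00:26.86░┃         


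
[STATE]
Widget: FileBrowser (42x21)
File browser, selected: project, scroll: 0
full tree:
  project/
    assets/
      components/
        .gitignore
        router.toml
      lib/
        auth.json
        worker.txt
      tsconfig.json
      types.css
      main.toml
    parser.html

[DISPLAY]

> [-] project/                            
    [+] assets/                           
    parser.html                           
                                          
                                          
                                          
                                          
                                          
                                          
                                          
                                          
                                          
                                          
                                          
                                          
                                          
                                          
                                          
                                          
                                          
                                          


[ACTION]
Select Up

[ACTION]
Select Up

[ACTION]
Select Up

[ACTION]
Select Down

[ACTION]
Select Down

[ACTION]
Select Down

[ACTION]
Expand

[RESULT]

  [-] project/                            
    [+] assets/                           
  > parser.html                           
                                          
                                          
                                          
                                          
                                          
                                          
                                          
                                          
                                          
                                          
                                          
                                          
                                          
                                          
                                          
                                          
                                          
                                          


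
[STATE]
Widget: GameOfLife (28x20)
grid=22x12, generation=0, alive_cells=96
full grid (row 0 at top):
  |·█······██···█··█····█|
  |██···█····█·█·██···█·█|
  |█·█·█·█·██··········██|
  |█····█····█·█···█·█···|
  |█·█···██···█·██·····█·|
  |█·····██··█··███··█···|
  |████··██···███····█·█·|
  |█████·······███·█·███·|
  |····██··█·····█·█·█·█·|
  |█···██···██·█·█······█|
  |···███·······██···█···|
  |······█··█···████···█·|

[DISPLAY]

Gen: 0                      
·█······██···█··█····█      
██···█····█·█·██···█·█      
█·█·█·█·██··········██      
█····█····█·█···█·█···      
█·█···██···█·██·····█·      
█·····██··█··███··█···      
████··██···███····█·█·      
█████·······███·█·███·      
····██··█·····█·█·█·█·      
█···██···██·█·█······█      
···███·······██···█···      
······█··█···████···█·      
                            
                            
                            
                            
                            
                            
                            


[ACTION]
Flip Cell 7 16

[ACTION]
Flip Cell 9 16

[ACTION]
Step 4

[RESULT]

Gen: 4                      
██···█·········█······      
█···██·······█··█·····      
·█·██·█······█··█···█·      
█·······█····███··█·█·      
·█····██·█··········█·      
·······██·███···███·█·      
·······█··███··█···███      
··········█·········██      
······██···██·········      
·····███····██···█··█·      
····█·█··█···███····█·      
····██···█···███······      
                            
                            
                            
                            
                            
                            
                            


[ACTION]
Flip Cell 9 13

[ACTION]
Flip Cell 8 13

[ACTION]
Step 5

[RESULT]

Gen: 9                      
··█·█···········██····      
··█·█·███······█·█····      
····█████····█·█··█···      
··███··██·····███·····      
·█·██········███······      
··████···███··········      
·····██··███··█·█·····      
········███······██·██      
·····█·█·······█··█··█      
····██··█···█·██····█·      
····█··█····██·██·····      
····████····█·········      
                            
                            
                            
                            
                            
                            
                            


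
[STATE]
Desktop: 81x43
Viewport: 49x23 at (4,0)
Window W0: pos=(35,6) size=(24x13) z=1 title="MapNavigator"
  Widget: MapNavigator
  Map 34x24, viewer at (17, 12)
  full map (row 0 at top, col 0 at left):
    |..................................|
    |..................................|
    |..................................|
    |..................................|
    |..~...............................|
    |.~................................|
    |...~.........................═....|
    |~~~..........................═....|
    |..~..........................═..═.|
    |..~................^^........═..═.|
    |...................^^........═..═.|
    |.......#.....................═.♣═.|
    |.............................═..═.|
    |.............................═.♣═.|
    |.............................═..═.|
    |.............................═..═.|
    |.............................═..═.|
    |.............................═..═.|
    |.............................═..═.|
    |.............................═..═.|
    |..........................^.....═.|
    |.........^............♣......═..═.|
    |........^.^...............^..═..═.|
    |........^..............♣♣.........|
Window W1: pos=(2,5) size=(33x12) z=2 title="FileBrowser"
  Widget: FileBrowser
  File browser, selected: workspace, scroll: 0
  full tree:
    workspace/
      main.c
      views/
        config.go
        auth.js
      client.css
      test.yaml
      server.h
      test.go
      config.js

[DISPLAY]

                                                 
                                                 
                                                 
                                                 
                                                 
━━━━━━━━━━━━━━━━━━━━━━━━━━━━━━┓                  
FileBrowser                   ┃┏━━━━━━━━━━━━━━━━━
──────────────────────────────┨┃ MapNavigator    
 [-] workspace/               ┃┠─────────────────
   main.c                     ┃┃.................
   [+] views/                 ┃┃.............^^..
   client.css                 ┃┃.............^^..
   test.yaml                  ┃┃.#...............
   server.h                   ┃┃...........@.....
   test.go                    ┃┃.................
   config.js                  ┃┃.................
━━━━━━━━━━━━━━━━━━━━━━━━━━━━━━┛┃.................
                               ┃.................
                               ┗━━━━━━━━━━━━━━━━━
                                                 
                                                 
                                                 
                                                 


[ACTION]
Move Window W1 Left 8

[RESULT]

                                                 
                                                 
                                                 
                                                 
                                                 
━━━━━━━━━━━━━━━━━━━━━━━━━━━━┓                    
leBrowser                   ┃  ┏━━━━━━━━━━━━━━━━━
────────────────────────────┨  ┃ MapNavigator    
-] workspace/               ┃  ┠─────────────────
 main.c                     ┃  ┃.................
 [+] views/                 ┃  ┃.............^^..
 client.css                 ┃  ┃.............^^..
 test.yaml                  ┃  ┃.#...............
 server.h                   ┃  ┃...........@.....
 test.go                    ┃  ┃.................
 config.js                  ┃  ┃.................
━━━━━━━━━━━━━━━━━━━━━━━━━━━━┛  ┃.................
                               ┃.................
                               ┗━━━━━━━━━━━━━━━━━
                                                 
                                                 
                                                 
                                                 


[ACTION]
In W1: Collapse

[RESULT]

                                                 
                                                 
                                                 
                                                 
                                                 
━━━━━━━━━━━━━━━━━━━━━━━━━━━━┓                    
leBrowser                   ┃  ┏━━━━━━━━━━━━━━━━━
────────────────────────────┨  ┃ MapNavigator    
+] workspace/               ┃  ┠─────────────────
                            ┃  ┃.................
                            ┃  ┃.............^^..
                            ┃  ┃.............^^..
                            ┃  ┃.#...............
                            ┃  ┃...........@.....
                            ┃  ┃.................
                            ┃  ┃.................
━━━━━━━━━━━━━━━━━━━━━━━━━━━━┛  ┃.................
                               ┃.................
                               ┗━━━━━━━━━━━━━━━━━
                                                 
                                                 
                                                 
                                                 


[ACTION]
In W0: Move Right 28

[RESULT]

                                                 
                                                 
                                                 
                                                 
                                                 
━━━━━━━━━━━━━━━━━━━━━━━━━━━━┓                    
leBrowser                   ┃  ┏━━━━━━━━━━━━━━━━━
────────────────────────────┨  ┃ MapNavigator    
+] workspace/               ┃  ┠─────────────────
                            ┃  ┃.......═..═.     
                            ┃  ┃.......═..═.     
                            ┃  ┃.......═..═.     
                            ┃  ┃.......═.♣═.     
                            ┃  ┃.......═..═@     
                            ┃  ┃.......═.♣═.     
                            ┃  ┃.......═..═.     
━━━━━━━━━━━━━━━━━━━━━━━━━━━━┛  ┃.......═..═.     
                               ┃.......═..═.     
                               ┗━━━━━━━━━━━━━━━━━
                                                 
                                                 
                                                 
                                                 


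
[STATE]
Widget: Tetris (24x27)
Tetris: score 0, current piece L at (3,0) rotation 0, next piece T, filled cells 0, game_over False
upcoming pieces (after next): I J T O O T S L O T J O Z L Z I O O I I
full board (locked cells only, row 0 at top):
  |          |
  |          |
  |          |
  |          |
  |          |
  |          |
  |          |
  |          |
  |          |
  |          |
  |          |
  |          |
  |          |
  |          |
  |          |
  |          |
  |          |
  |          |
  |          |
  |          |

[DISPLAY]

     ▒    │Next:        
   ▒▒▒    │ ▒           
          │▒▒▒          
          │             
          │             
          │             
          │Score:       
          │0            
          │             
          │             
          │             
          │             
          │             
          │             
          │             
          │             
          │             
          │             
          │             
          │             
          │             
          │             
          │             
          │             
          │             
          │             
          │             


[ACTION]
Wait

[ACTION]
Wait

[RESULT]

          │Next:        
          │ ▒           
     ▒    │▒▒▒          
   ▒▒▒    │             
          │             
          │             
          │Score:       
          │0            
          │             
          │             
          │             
          │             
          │             
          │             
          │             
          │             
          │             
          │             
          │             
          │             
          │             
          │             
          │             
          │             
          │             
          │             
          │             


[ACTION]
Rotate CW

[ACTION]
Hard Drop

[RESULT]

    ▒     │Next:        
   ▒▒▒    │████         
          │             
          │             
          │             
          │             
          │Score:       
          │0            
          │             
          │             
          │             
          │             
          │             
          │             
          │             
          │             
          │             
   ▒      │             
   ▒      │             
   ▒▒     │             
          │             
          │             
          │             
          │             
          │             
          │             
          │             
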